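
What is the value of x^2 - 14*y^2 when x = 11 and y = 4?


x^2 - d*y^2
= 11^2 - 14*4^2
= 121 - 224
= -103

-103


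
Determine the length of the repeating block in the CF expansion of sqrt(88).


Run the CF algorithm for sqrt(88).
a_0 = floor(sqrt(88)) = 9; set m_0=0, q_0=1.
Recurrence: m' = q*a - m,  q' = (d - m'^2)/q,  a' = floor((a_0 + m')/q').
  step 1: m=9, q=7, a=2
  step 2: m=5, q=9, a=1
  step 3: m=4, q=8, a=1
  step 4: m=4, q=9, a=1
  step 5: m=5, q=7, a=2
  step 6: m=9, q=1, a=18
a_6 = 2*a_0 = 18, so the period closes here.
sqrt(88) = [9; 2, 1, 1, 1, 2, 18]
Period length = 6

6


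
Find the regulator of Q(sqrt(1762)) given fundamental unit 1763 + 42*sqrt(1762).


epsilon = 1763 + 42*sqrt(1762)
= 3525.9997
R = ln(3525.9997)
= 8.1679

8.1679


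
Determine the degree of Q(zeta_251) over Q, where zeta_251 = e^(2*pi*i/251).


The degree equals Euler's totient phi(251).
251 = 251
phi(251) = 250

250


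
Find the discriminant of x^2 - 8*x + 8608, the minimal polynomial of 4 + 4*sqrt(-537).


The element 4 + 4*sqrt(-537) has minimal polynomial:
x^2 - 8*x + 8608
Discriminant = (-8)^2 - 4*(8608)
= 64 - 34432
= -34368

-34368


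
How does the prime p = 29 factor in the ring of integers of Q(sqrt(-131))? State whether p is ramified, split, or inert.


K = Q(sqrt(-131)). Since d mod 4 = 1, disc(K) = -131.
Check p | disc: -131 mod 29 = 14.
p does not divide disc. Compute Legendre symbol (d/p):
14^((29-1)/2) mod 29 = -1
(d/p) = -1, so p is inert: (p) stays prime with e=1, f=2, g=1.
Therefore p is inert.

inert


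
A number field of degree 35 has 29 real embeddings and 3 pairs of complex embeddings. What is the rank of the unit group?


By Dirichlet's unit theorem:
rank = r1 + r2 - 1
= 29 + 3 - 1
= 31

31


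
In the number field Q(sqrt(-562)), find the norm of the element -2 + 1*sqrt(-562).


N(a + b*sqrt(d)) = a^2 - d*b^2
= (-2)^2 - (-562)*(1)^2
= 4 + 562
= 566

566


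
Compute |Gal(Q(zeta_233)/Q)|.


|Gal(Q(zeta_233)/Q)| = phi(233)
= 232

232


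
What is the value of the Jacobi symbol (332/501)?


Compute (332/501) via quadratic reciprocity:
  pull out 2: (2/501) = -1  (since 501 mod 8 = 5)
  pull out 2: (2/501) = -1  (since 501 mod 8 = 5)
  reciprocity: (83/501) -> +(501/83)
  reduce: (3/83)
  reciprocity: (3/83) -> -(83/3)
  reduce: (2/3)
  pull out 2: (2/3) = -1  (since 3 mod 8 = 3)
  (1/3) = 1
Product of signs = 1

1


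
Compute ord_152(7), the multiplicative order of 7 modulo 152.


We want ord_152(7), the smallest k >= 1 with 7^k = 1 mod 152.
n = 152 = 2^3 * 19, phi(152) = 72; the order divides phi(n).
Divisors of 72: 1, 2, 3, 4, 6, 8, 9, 12, 18, 24, 36, 72
Repeated squaring mod 152: 7^1 = 7, 7^2 = 49, 7^4 = 121, 7^8 = 49, 7^16 = 121, 7^32 = 49, 7^64 = 121
Test divisors in increasing order:
  k=1: 7^1 = 7 mod 152
  k=2: 7^2 = 49 mod 152
  k=3: 7^3 = 49 * 7 = 39 mod 152
  k=4: 7^4 = 121 mod 152
  k=6: 7^6 = 121 * 49 = 1 mod 152  <- first divisor giving 1
Order = 6

6


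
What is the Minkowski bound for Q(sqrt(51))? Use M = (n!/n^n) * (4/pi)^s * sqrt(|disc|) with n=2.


d = 51, d mod 4 = 3, so disc(K) = 4d = 204; |disc(K)| = 204
Real quadratic field, so n = 2, s = r2 = 0, r1 = 2
M = (n!/n^n) * (4/pi)^s * sqrt(|disc(K)|) = (2!/2^2) * (4/pi)^0 * sqrt(204)
= 0.5 * 1.000000 * 14.282857
= 7.1414

7.1414


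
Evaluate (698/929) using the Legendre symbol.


p = 929 is prime, so compute (698/929) with the reciprocity algorithm (Jacobi-symbol steps: pull out 2s via (2/n), flip via reciprocity, reduce):
  pull out 2: (2/929) = +1  (since 929 mod 8 = 1)
  reciprocity: (349/929) -> +(929/349)
  reduce: (231/349)
  reciprocity: (231/349) -> +(349/231)
  reduce: (118/231)
  pull out 2: (2/231) = +1  (since 231 mod 8 = 7)
  reciprocity: (59/231) -> -(231/59)
  reduce: (54/59)
  pull out 2: (2/59) = -1  (since 59 mod 8 = 3)
  reciprocity: (27/59) -> -(59/27)
  reduce: (5/27)
  reciprocity: (5/27) -> +(27/5)
  reduce: (2/5)
  pull out 2: (2/5) = -1  (since 5 mod 8 = 5)
  (1/5) = 1
Product of signs = 1
(698/929) = 1

1


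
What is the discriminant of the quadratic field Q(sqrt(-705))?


For K = Q(sqrt(d)) with d squarefree: disc(K) = d if d = 1 mod 4, and disc(K) = 4d if d = 2 or 3 mod 4.
Here d = -705, and d mod 4 = 3.
d = 3 mod 4, not 1 (O_K = Z[sqrt(d)]), so disc(K) = 4d = 4 * (-705) = -2820

-2820


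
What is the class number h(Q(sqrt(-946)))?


K = Q(sqrt(-946)). d mod 4 = 2, so D = disc(K) = 4d = -3784
h(K) equals the number of primitive reduced positive-definite forms (a, b, c) = a*x^2 + b*x*y + c*y^2 with b^2 - 4ac = D,
where reduced means |b| <= a <= c, with b >= 0 whenever |b| = a or a = c, and primitive means gcd(a, b, c) = 1.
Reduced forces 3a^2 <= |D| = 3784, so 1 <= a <= 35; b must have the parity of D, and c = (b^2 - D)/(4a) must be an integer >= a.
Enumerate a = 1..35, b in [-a, a]:
  a=1: (1, 0, 946)  [1]
  a=2: (2, 0, 473)  [1]
  a=3..4: none
  a=5: (5, -4, 190), (5, 4, 190)  [2]
  a=6..9: none
  a=10: (10, -4, 95), (10, 4, 95)  [2]
  a=11: (11, 0, 86)  [1]
  a=12: none
  a=13: (13, -8, 74), (13, 8, 74)  [2]
  a=14..18: none
  a=19: (19, -4, 50), (19, 4, 50)  [2]
  a=20..21: none
  a=22: (22, 0, 43)  [1]
  a=23..24: none
  a=25: (25, -4, 38), (25, 4, 38)  [2]
  a=26: (26, -8, 37), (26, 8, 37)  [2]
  a=27..35: none
Total reduced forms: 1 + 1 + 2 + 2 + 1 + 2 + 2 + 1 + 2 + 2 = 16
h = 16

16


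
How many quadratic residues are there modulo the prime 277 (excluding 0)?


For prime p, the number of non-zero quadratic residues is (p-1)/2.
= (277-1)/2
= 138

138


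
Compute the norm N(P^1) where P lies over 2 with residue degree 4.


N(P^a) = p^(a*f)
= 2^(1*4)
= 2^4
= 16

16


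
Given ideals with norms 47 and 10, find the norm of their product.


N(IJ) = N(I) * N(J)
= 47 * 10
= 470

470


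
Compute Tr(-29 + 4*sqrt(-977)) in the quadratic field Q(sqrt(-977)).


Tr(a + b*sqrt(d)) = (a + b*sqrt(d)) + (a - b*sqrt(d)) = 2a
= 2 * (-29)
= -58

-58


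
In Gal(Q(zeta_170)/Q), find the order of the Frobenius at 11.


The Frobenius at p in Gal(Q(zeta_n)/Q) = (Z/nZ)* is the class of p, so its order is ord_170(11), the smallest k >= 1 with 11^k = 1 mod 170.
n = 170 = 2 * 5 * 17, phi(170) = 64; the order divides phi(n).
Divisors of 64: 1, 2, 4, 8, 16, 32, 64
Repeated squaring mod 170: 11^1 = 11, 11^2 = 121, 11^4 = 21, 11^8 = 101, 11^16 = 1, 11^32 = 1, 11^64 = 1
Test divisors in increasing order:
  k=1: 11^1 = 11 mod 170
  k=2: 11^2 = 121 mod 170
  k=4: 11^4 = 21 mod 170
  k=8: 11^8 = 101 mod 170
  k=16: 11^16 = 1 mod 170  <- first divisor giving 1
Order = 16

16


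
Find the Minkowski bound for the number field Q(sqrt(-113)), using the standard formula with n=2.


d = -113, d mod 4 = 3, so disc(K) = 4d = -452; |disc(K)| = 452
Imaginary quadratic field, so n = 2, s = r2 = 1, r1 = 0
M = (n!/n^n) * (4/pi)^s * sqrt(|disc(K)|) = (2!/2^2) * (4/pi)^1 * sqrt(452)
= 0.5 * 1.273240 * 21.260292
= 13.5347

13.5347


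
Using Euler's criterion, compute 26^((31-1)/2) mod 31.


p = 31 is prime and the exponent is (p-1)/2 = 15, so by Euler's criterion 26^15 = (26/31) = +1 or -1 mod 31.
Compute by square-and-multiply:
  15 = 8 + 4 + 2 + 1 (binary 1111)
  Repeated squaring mod 31: 26^1 = 26, 26^2 = 25, 26^4 = 5, 26^8 = 25
  26^15 = 26^8 * 26^4 * 26^2 * 26^1 = 25 * 5 * 25 * 26 mod 31
    25 * 5 = 125 = 1 mod 31
    1 * 25 = 25 = 25 mod 31
    25 * 26 = 650 = 30 mod 31
  26^15 = 30 mod 31
Result 30 = p - 1 = -1 mod 31: 26 is a quadratic non-residue mod 31. As a residue in [0, p-1] the value is 30.
26^15 mod 31 = 30

30


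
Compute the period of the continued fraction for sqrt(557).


Run the CF algorithm for sqrt(557).
a_0 = floor(sqrt(557)) = 23; set m_0=0, q_0=1.
Recurrence: m' = q*a - m,  q' = (d - m'^2)/q,  a' = floor((a_0 + m')/q').
  step 1: m=23, q=28, a=1
  step 2: m=5, q=19, a=1
  step 3: m=14, q=19, a=1
  step 4: m=5, q=28, a=1
  step 5: m=23, q=1, a=46
a_5 = 2*a_0 = 46, so the period closes here.
sqrt(557) = [23; 1, 1, 1, 1, 46]
Period length = 5

5


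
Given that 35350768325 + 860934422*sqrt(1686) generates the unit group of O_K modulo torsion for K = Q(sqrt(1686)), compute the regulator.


epsilon = 35350768325 + 860934422*sqrt(1686)
= 7.0702e+10
R = ln(7.0702e+10)
= 24.9817

24.9817


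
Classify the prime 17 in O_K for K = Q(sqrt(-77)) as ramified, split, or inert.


K = Q(sqrt(-77)). Since d mod 4 = 3, disc(K) = -308.
Check p | disc: -308 mod 17 = 15.
p does not divide disc. Compute Legendre symbol (d/p):
8^((17-1)/2) mod 17 = 1
(d/p) = 1, so p splits: (p) = P*P' with e=1, f=1, g=2.
Therefore p is split.

split


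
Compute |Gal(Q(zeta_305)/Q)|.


|Gal(Q(zeta_305)/Q)| = phi(305)
= 240

240


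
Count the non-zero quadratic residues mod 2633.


For prime p, the number of non-zero quadratic residues is (p-1)/2.
= (2633-1)/2
= 1316

1316


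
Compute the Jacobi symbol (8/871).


Compute (8/871) via quadratic reciprocity:
  pull out 2: (2/871) = +1  (since 871 mod 8 = 7)
  pull out 2: (2/871) = +1  (since 871 mod 8 = 7)
  pull out 2: (2/871) = +1  (since 871 mod 8 = 7)
  (1/871) = 1
Product of signs = 1

1


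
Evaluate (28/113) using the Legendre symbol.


p = 113 is prime, so compute (28/113) with the reciprocity algorithm (Jacobi-symbol steps: pull out 2s via (2/n), flip via reciprocity, reduce):
  pull out 2: (2/113) = +1  (since 113 mod 8 = 1)
  pull out 2: (2/113) = +1  (since 113 mod 8 = 1)
  reciprocity: (7/113) -> +(113/7)
  reduce: (1/7)
  (1/7) = 1
Product of signs = 1
(28/113) = 1

1


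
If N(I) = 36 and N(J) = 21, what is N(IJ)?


N(IJ) = N(I) * N(J)
= 36 * 21
= 756

756


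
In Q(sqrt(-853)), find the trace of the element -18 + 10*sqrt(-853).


Tr(a + b*sqrt(d)) = (a + b*sqrt(d)) + (a - b*sqrt(d)) = 2a
= 2 * (-18)
= -36

-36


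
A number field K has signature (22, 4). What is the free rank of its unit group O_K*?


By Dirichlet's unit theorem:
rank = r1 + r2 - 1
= 22 + 4 - 1
= 25

25


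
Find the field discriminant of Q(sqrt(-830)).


For K = Q(sqrt(d)) with d squarefree: disc(K) = d if d = 1 mod 4, and disc(K) = 4d if d = 2 or 3 mod 4.
Here d = -830, and d mod 4 = 2.
d = 2 mod 4, not 1 (O_K = Z[sqrt(d)]), so disc(K) = 4d = 4 * (-830) = -3320

-3320


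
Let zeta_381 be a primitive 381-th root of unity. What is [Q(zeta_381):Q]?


The degree equals Euler's totient phi(381).
381 = 3 * 127
phi(381) = 252

252


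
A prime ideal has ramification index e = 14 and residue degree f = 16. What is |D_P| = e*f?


|D_P| = e * f
= 14 * 16
= 224

224


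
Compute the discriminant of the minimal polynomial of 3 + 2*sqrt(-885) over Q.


The element 3 + 2*sqrt(-885) has minimal polynomial:
x^2 - 6*x + 3549
Discriminant = (-6)^2 - 4*(3549)
= 36 - 14196
= -14160

-14160


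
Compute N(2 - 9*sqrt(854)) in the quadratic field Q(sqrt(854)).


N(a + b*sqrt(d)) = a^2 - d*b^2
= (2)^2 - (854)*(-9)^2
= 4 - 69174
= -69170

-69170


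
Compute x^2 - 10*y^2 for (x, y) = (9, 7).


x^2 - d*y^2
= 9^2 - 10*7^2
= 81 - 490
= -409

-409


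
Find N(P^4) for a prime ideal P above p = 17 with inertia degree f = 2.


N(P^a) = p^(a*f)
= 17^(4*2)
= 17^8
= 6975757441

6975757441


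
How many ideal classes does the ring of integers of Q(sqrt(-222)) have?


K = Q(sqrt(-222)). d mod 4 = 2, so D = disc(K) = 4d = -888
h(K) equals the number of primitive reduced positive-definite forms (a, b, c) = a*x^2 + b*x*y + c*y^2 with b^2 - 4ac = D,
where reduced means |b| <= a <= c, with b >= 0 whenever |b| = a or a = c, and primitive means gcd(a, b, c) = 1.
Reduced forces 3a^2 <= |D| = 888, so 1 <= a <= 17; b must have the parity of D, and c = (b^2 - D)/(4a) must be an integer >= a.
Enumerate a = 1..17, b in [-a, a]:
  a=1: (1, 0, 222)  [1]
  a=2: (2, 0, 111)  [1]
  a=3: (3, 0, 74)  [1]
  a=4..5: none
  a=6: (6, 0, 37)  [1]
  a=7: (7, -6, 33), (7, 6, 33)  [2]
  a=8..10: none
  a=11: (11, -6, 21), (11, 6, 21)  [2]
  a=12: none
  a=13: (13, -10, 19), (13, 10, 19)  [2]
  a=14: (14, -8, 17), (14, 8, 17)  [2]
  a=15..17: none
Total reduced forms: 1 + 1 + 1 + 1 + 2 + 2 + 2 + 2 = 12
h = 12

12


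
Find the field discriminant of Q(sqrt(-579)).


For K = Q(sqrt(d)) with d squarefree: disc(K) = d if d = 1 mod 4, and disc(K) = 4d if d = 2 or 3 mod 4.
Here d = -579, and d mod 4 = 1.
d = 1 mod 4 (O_K = Z[(1+sqrt(d))/2]), so disc(K) = d = -579

-579


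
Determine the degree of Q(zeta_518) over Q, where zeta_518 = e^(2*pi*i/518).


The degree equals Euler's totient phi(518).
518 = 2 * 7 * 37
phi(518) = 216

216


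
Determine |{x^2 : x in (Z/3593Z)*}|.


For prime p, the number of non-zero quadratic residues is (p-1)/2.
= (3593-1)/2
= 1796

1796


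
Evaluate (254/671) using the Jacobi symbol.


Compute (254/671) via quadratic reciprocity:
  pull out 2: (2/671) = +1  (since 671 mod 8 = 7)
  reciprocity: (127/671) -> -(671/127)
  reduce: (36/127)
  pull out 2: (2/127) = +1  (since 127 mod 8 = 7)
  pull out 2: (2/127) = +1  (since 127 mod 8 = 7)
  reciprocity: (9/127) -> +(127/9)
  reduce: (1/9)
  (1/9) = 1
Product of signs = -1

-1


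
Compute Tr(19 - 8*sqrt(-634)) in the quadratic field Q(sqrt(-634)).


Tr(a + b*sqrt(d)) = (a + b*sqrt(d)) + (a - b*sqrt(d)) = 2a
= 2 * (19)
= 38

38


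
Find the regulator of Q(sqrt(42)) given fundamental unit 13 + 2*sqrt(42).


epsilon = 13 + 2*sqrt(42)
= 25.9615
R = ln(25.9615)
= 3.2566

3.2566


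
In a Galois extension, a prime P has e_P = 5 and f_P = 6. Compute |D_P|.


|D_P| = e * f
= 5 * 6
= 30

30


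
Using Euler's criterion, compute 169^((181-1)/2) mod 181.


p = 181 is prime and the exponent is (p-1)/2 = 90, so by Euler's criterion 169^90 = (169/181) = +1 or -1 mod 181.
Compute by square-and-multiply:
  90 = 64 + 16 + 8 + 2 (binary 1011010)
  Repeated squaring mod 181: 169^1 = 169, 169^2 = 144, 169^4 = 102, 169^8 = 87, 169^16 = 148, 169^32 = 3, 169^64 = 9
  169^90 = 169^64 * 169^16 * 169^8 * 169^2 = 9 * 148 * 87 * 144 mod 181
    9 * 148 = 1332 = 65 mod 181
    65 * 87 = 5655 = 44 mod 181
    44 * 144 = 6336 = 1 mod 181
  169^90 = 1 mod 181
Result 1: 169 is a quadratic residue mod 181.
169^90 mod 181 = 1

1


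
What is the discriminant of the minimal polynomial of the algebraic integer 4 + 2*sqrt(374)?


The element 4 + 2*sqrt(374) has minimal polynomial:
x^2 - 8*x - 1480
Discriminant = (-8)^2 - 4*(-1480)
= 64 + 5920
= 5984

5984


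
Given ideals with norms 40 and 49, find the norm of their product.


N(IJ) = N(I) * N(J)
= 40 * 49
= 1960

1960


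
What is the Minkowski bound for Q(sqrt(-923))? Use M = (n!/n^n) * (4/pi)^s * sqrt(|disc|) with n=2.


d = -923, d mod 4 = 1, so disc(K) = d = -923; |disc(K)| = 923
Imaginary quadratic field, so n = 2, s = r2 = 1, r1 = 0
M = (n!/n^n) * (4/pi)^s * sqrt(|disc(K)|) = (2!/2^2) * (4/pi)^1 * sqrt(923)
= 0.5 * 1.273240 * 30.380915
= 19.3411

19.3411


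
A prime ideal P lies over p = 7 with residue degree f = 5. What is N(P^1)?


N(P^a) = p^(a*f)
= 7^(1*5)
= 7^5
= 16807

16807


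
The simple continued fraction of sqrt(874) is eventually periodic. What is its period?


Run the CF algorithm for sqrt(874).
a_0 = floor(sqrt(874)) = 29; set m_0=0, q_0=1.
Recurrence: m' = q*a - m,  q' = (d - m'^2)/q,  a' = floor((a_0 + m')/q').
  step 1: m=29, q=33, a=1
  step 2: m=4, q=26, a=1
  step 3: m=22, q=15, a=3
  step 4: m=23, q=23, a=2
  step 5: m=23, q=15, a=3
  step 6: m=22, q=26, a=1
  step 7: m=4, q=33, a=1
  step 8: m=29, q=1, a=58
a_8 = 2*a_0 = 58, so the period closes here.
sqrt(874) = [29; 1, 1, 3, 2, 3, 1, 1, 58]
Period length = 8

8


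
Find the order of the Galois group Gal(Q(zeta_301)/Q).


|Gal(Q(zeta_301)/Q)| = phi(301)
= 252

252


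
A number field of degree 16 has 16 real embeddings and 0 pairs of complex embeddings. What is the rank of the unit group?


By Dirichlet's unit theorem:
rank = r1 + r2 - 1
= 16 + 0 - 1
= 15

15


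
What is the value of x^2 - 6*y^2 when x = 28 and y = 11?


x^2 - d*y^2
= 28^2 - 6*11^2
= 784 - 726
= 58

58


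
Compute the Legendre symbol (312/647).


p = 647 is prime, so compute (312/647) with the reciprocity algorithm (Jacobi-symbol steps: pull out 2s via (2/n), flip via reciprocity, reduce):
  pull out 2: (2/647) = +1  (since 647 mod 8 = 7)
  pull out 2: (2/647) = +1  (since 647 mod 8 = 7)
  pull out 2: (2/647) = +1  (since 647 mod 8 = 7)
  reciprocity: (39/647) -> -(647/39)
  reduce: (23/39)
  reciprocity: (23/39) -> -(39/23)
  reduce: (16/23)
  pull out 2: (2/23) = +1  (since 23 mod 8 = 7)
  pull out 2: (2/23) = +1  (since 23 mod 8 = 7)
  pull out 2: (2/23) = +1  (since 23 mod 8 = 7)
  pull out 2: (2/23) = +1  (since 23 mod 8 = 7)
  (1/23) = 1
Product of signs = 1
(312/647) = 1

1


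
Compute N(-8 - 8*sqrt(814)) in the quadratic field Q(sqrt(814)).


N(a + b*sqrt(d)) = a^2 - d*b^2
= (-8)^2 - (814)*(-8)^2
= 64 - 52096
= -52032

-52032


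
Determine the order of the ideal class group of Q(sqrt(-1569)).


K = Q(sqrt(-1569)). d mod 4 = 3, so D = disc(K) = 4d = -6276
h(K) equals the number of primitive reduced positive-definite forms (a, b, c) = a*x^2 + b*x*y + c*y^2 with b^2 - 4ac = D,
where reduced means |b| <= a <= c, with b >= 0 whenever |b| = a or a = c, and primitive means gcd(a, b, c) = 1.
Reduced forces 3a^2 <= |D| = 6276, so 1 <= a <= 45; b must have the parity of D, and c = (b^2 - D)/(4a) must be an integer >= a.
Enumerate a = 1..45, b in [-a, a]:
  a=1: (1, 0, 1569)  [1]
  a=2: (2, 2, 785)  [1]
  a=3: (3, 0, 523)  [1]
  a=4: none
  a=5: (5, -2, 314), (5, 2, 314)  [2]
  a=6: (6, 6, 263)  [1]
  a=7..9: none
  a=10: (10, -2, 157), (10, 2, 157)  [2]
  a=11: (11, -4, 143), (11, 4, 143)  [2]
  a=12: none
  a=13: (13, -4, 121), (13, 4, 121)  [2]
  a=14: none
  a=15: (15, -12, 107), (15, 12, 107)  [2]
  a=16..21: none
  a=22: (22, -18, 75), (22, 18, 75)  [2]
  a=23: (23, -16, 71), (23, 16, 71)  [2]
  a=24: none
  a=25: (25, -18, 66), (25, 18, 66)  [2]
  a=26: (26, -22, 65), (26, 22, 65)  [2]
  a=27..29: none
  a=30: (30, -18, 55), (30, 18, 55)  [2]
  a=31..32: none
  a=33: (33, -18, 50), (33, 18, 50)  [2]
  a=34..38: none
  a=39: (39, -30, 46), (39, 30, 46)  [2]
  a=40..45: none
Total reduced forms: 1 + 1 + 1 + 2 + 1 + 2 + 2 + 2 + 2 + 2 + 2 + 2 + 2 + 2 + 2 + 2 = 28
h = 28

28


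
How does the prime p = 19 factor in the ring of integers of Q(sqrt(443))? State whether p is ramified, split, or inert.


K = Q(sqrt(443)). Since d mod 4 = 3, disc(K) = 1772.
Check p | disc: 1772 mod 19 = 5.
p does not divide disc. Compute Legendre symbol (d/p):
6^((19-1)/2) mod 19 = 1
(d/p) = 1, so p splits: (p) = P*P' with e=1, f=1, g=2.
Therefore p is split.

split


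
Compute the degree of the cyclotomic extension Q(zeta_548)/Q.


The degree equals Euler's totient phi(548).
548 = 2^2 * 137
phi(548) = 272

272


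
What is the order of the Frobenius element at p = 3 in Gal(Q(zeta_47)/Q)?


The Frobenius at p in Gal(Q(zeta_n)/Q) = (Z/nZ)* is the class of p, so its order is ord_47(3), the smallest k >= 1 with 3^k = 1 mod 47.
n = 47 = 47, phi(47) = 46; the order divides phi(n).
Divisors of 46: 1, 2, 23, 46
Repeated squaring mod 47: 3^1 = 3, 3^2 = 9, 3^4 = 34, 3^8 = 28, 3^16 = 32, 3^32 = 37
Test divisors in increasing order:
  k=1: 3^1 = 3 mod 47
  k=2: 3^2 = 9 mod 47
  k=23: 3^23 = 32 * 34 * 9 * 3 = 1 mod 47  <- first divisor giving 1
Order = 23

23


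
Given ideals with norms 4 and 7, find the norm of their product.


N(IJ) = N(I) * N(J)
= 4 * 7
= 28

28


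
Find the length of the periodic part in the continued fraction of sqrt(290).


Run the CF algorithm for sqrt(290).
a_0 = floor(sqrt(290)) = 17; set m_0=0, q_0=1.
Recurrence: m' = q*a - m,  q' = (d - m'^2)/q,  a' = floor((a_0 + m')/q').
  step 1: m=17, q=1, a=34
a_1 = 2*a_0 = 34, so the period closes here.
sqrt(290) = [17; 34]
Period length = 1

1


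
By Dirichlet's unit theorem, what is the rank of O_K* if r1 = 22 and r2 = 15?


By Dirichlet's unit theorem:
rank = r1 + r2 - 1
= 22 + 15 - 1
= 36

36


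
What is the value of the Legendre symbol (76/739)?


p = 739 is prime, so compute (76/739) with the reciprocity algorithm (Jacobi-symbol steps: pull out 2s via (2/n), flip via reciprocity, reduce):
  pull out 2: (2/739) = -1  (since 739 mod 8 = 3)
  pull out 2: (2/739) = -1  (since 739 mod 8 = 3)
  reciprocity: (19/739) -> -(739/19)
  reduce: (17/19)
  reciprocity: (17/19) -> +(19/17)
  reduce: (2/17)
  pull out 2: (2/17) = +1  (since 17 mod 8 = 1)
  (1/17) = 1
Product of signs = -1
(76/739) = -1

-1


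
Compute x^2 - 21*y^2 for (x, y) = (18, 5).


x^2 - d*y^2
= 18^2 - 21*5^2
= 324 - 525
= -201

-201


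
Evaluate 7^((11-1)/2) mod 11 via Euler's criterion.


p = 11 is prime and the exponent is (p-1)/2 = 5, so by Euler's criterion 7^5 = (7/11) = +1 or -1 mod 11.
Compute by square-and-multiply:
  5 = 4 + 1 (binary 101)
  Repeated squaring mod 11: 7^1 = 7, 7^2 = 5, 7^4 = 3
  7^5 = 7^4 * 7^1 = 3 * 7 mod 11
    3 * 7 = 21 = 10 mod 11
  7^5 = 10 mod 11
Result 10 = p - 1 = -1 mod 11: 7 is a quadratic non-residue mod 11. As a residue in [0, p-1] the value is 10.
7^5 mod 11 = 10

10


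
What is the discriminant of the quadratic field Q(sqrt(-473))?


For K = Q(sqrt(d)) with d squarefree: disc(K) = d if d = 1 mod 4, and disc(K) = 4d if d = 2 or 3 mod 4.
Here d = -473, and d mod 4 = 3.
d = 3 mod 4, not 1 (O_K = Z[sqrt(d)]), so disc(K) = 4d = 4 * (-473) = -1892

-1892


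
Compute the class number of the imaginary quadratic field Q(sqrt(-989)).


K = Q(sqrt(-989)). d mod 4 = 3, so D = disc(K) = 4d = -3956
h(K) equals the number of primitive reduced positive-definite forms (a, b, c) = a*x^2 + b*x*y + c*y^2 with b^2 - 4ac = D,
where reduced means |b| <= a <= c, with b >= 0 whenever |b| = a or a = c, and primitive means gcd(a, b, c) = 1.
Reduced forces 3a^2 <= |D| = 3956, so 1 <= a <= 36; b must have the parity of D, and c = (b^2 - D)/(4a) must be an integer >= a.
Enumerate a = 1..36, b in [-a, a]:
  a=1: (1, 0, 989)  [1]
  a=2: (2, 2, 495)  [1]
  a=3: (3, -2, 330), (3, 2, 330)  [2]
  a=4: none
  a=5: (5, -2, 198), (5, 2, 198)  [2]
  a=6: (6, -2, 165), (6, 2, 165)  [2]
  a=7..8: none
  a=9: (9, -2, 110), (9, 2, 110)  [2]
  a=10: (10, -2, 99), (10, 2, 99)  [2]
  a=11: (11, -2, 90), (11, 2, 90)  [2]
  a=12: none
  a=13: (13, -10, 78), (13, 10, 78)  [2]
  a=14: none
  a=15: (15, -8, 67), (15, -2, 66), (15, 2, 66), (15, 8, 67)  [4]
  a=16..17: none
  a=18: (18, -2, 55), (18, 2, 55)  [2]
  a=19..21: none
  a=22: (22, -2, 45), (22, 2, 45)  [2]
  a=23: (23, 0, 43)  [1]
  a=24: none
  a=25: (25, -12, 41), (25, 12, 41)  [2]
  a=26: (26, -10, 39), (26, 10, 39)  [2]
  a=27: (27, -16, 39), (27, 16, 39)  [2]
  a=28..29: none
  a=30: (30, -22, 37), (30, -2, 33), (30, 2, 33), (30, 22, 37)  [4]
  a=31..32: none
  a=33: (33, 20, 33)  [1]
  a=34..36: none
Total reduced forms: 1 + 1 + 2 + 2 + 2 + 2 + 2 + 2 + 2 + 4 + 2 + 2 + 1 + 2 + 2 + 2 + 4 + 1 = 36
h = 36

36


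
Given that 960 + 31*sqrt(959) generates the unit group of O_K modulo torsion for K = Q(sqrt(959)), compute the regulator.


epsilon = 960 + 31*sqrt(959)
= 1919.9995
R = ln(1919.9995)
= 7.5601

7.5601


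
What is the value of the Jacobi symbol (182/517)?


Compute (182/517) via quadratic reciprocity:
  pull out 2: (2/517) = -1  (since 517 mod 8 = 5)
  reciprocity: (91/517) -> +(517/91)
  reduce: (62/91)
  pull out 2: (2/91) = -1  (since 91 mod 8 = 3)
  reciprocity: (31/91) -> -(91/31)
  reduce: (29/31)
  reciprocity: (29/31) -> +(31/29)
  reduce: (2/29)
  pull out 2: (2/29) = -1  (since 29 mod 8 = 5)
  (1/29) = 1
Product of signs = 1

1


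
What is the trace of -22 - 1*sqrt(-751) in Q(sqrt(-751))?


Tr(a + b*sqrt(d)) = (a + b*sqrt(d)) + (a - b*sqrt(d)) = 2a
= 2 * (-22)
= -44

-44


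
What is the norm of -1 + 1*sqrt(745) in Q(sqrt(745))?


N(a + b*sqrt(d)) = a^2 - d*b^2
= (-1)^2 - (745)*(1)^2
= 1 - 745
= -744

-744


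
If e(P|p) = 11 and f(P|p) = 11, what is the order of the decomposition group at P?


|D_P| = e * f
= 11 * 11
= 121

121


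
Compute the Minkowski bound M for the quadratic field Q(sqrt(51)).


d = 51, d mod 4 = 3, so disc(K) = 4d = 204; |disc(K)| = 204
Real quadratic field, so n = 2, s = r2 = 0, r1 = 2
M = (n!/n^n) * (4/pi)^s * sqrt(|disc(K)|) = (2!/2^2) * (4/pi)^0 * sqrt(204)
= 0.5 * 1.000000 * 14.282857
= 7.1414

7.1414


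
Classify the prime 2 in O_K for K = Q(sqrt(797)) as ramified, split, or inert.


K = Q(sqrt(797)). Since d mod 4 = 1, disc(K) = 797.
Check p | disc: 797 mod 2 = 1.
p=2 does not divide disc (d is 1 mod 4). 2 splits iff d = 1 mod 8.
d mod 8 = 5, so (d/2) = -1.
(d/p) = -1, so p is inert: (p) stays prime with e=1, f=2, g=1.
Therefore p is inert.

inert


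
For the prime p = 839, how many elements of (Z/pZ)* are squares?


For prime p, the number of non-zero quadratic residues is (p-1)/2.
= (839-1)/2
= 419

419


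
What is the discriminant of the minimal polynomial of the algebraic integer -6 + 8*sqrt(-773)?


The element -6 + 8*sqrt(-773) has minimal polynomial:
x^2 + 12*x + 49508
Discriminant = (12)^2 - 4*(49508)
= 144 - 198032
= -197888

-197888


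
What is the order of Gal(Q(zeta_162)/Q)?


|Gal(Q(zeta_162)/Q)| = phi(162)
= 54

54


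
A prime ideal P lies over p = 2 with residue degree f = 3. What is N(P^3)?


N(P^a) = p^(a*f)
= 2^(3*3)
= 2^9
= 512

512


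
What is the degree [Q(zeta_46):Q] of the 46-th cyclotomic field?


The degree equals Euler's totient phi(46).
46 = 2 * 23
phi(46) = 22

22


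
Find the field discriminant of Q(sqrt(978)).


For K = Q(sqrt(d)) with d squarefree: disc(K) = d if d = 1 mod 4, and disc(K) = 4d if d = 2 or 3 mod 4.
Here d = 978, and d mod 4 = 2.
d = 2 mod 4, not 1 (O_K = Z[sqrt(d)]), so disc(K) = 4d = 4 * (978) = 3912

3912


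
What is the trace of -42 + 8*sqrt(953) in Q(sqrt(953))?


Tr(a + b*sqrt(d)) = (a + b*sqrt(d)) + (a - b*sqrt(d)) = 2a
= 2 * (-42)
= -84

-84


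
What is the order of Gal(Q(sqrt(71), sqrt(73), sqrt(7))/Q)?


The 3 square roots of distinct primes are multiplicatively independent over Q,
so [K:Q] = 2^3 and Gal(K/Q) is isomorphic to (Z/2Z)^3.
|Gal| = 2^3 = 8

8


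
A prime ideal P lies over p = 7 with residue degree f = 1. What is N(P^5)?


N(P^a) = p^(a*f)
= 7^(5*1)
= 7^5
= 16807

16807


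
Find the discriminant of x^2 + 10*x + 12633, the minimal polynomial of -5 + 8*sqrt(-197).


The element -5 + 8*sqrt(-197) has minimal polynomial:
x^2 + 10*x + 12633
Discriminant = (10)^2 - 4*(12633)
= 100 - 50532
= -50432

-50432


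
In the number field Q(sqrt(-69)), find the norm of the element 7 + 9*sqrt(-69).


N(a + b*sqrt(d)) = a^2 - d*b^2
= (7)^2 - (-69)*(9)^2
= 49 + 5589
= 5638

5638


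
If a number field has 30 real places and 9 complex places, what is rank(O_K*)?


By Dirichlet's unit theorem:
rank = r1 + r2 - 1
= 30 + 9 - 1
= 38

38


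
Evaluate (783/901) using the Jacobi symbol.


Compute (783/901) via quadratic reciprocity:
  reciprocity: (783/901) -> +(901/783)
  reduce: (118/783)
  pull out 2: (2/783) = +1  (since 783 mod 8 = 7)
  reciprocity: (59/783) -> -(783/59)
  reduce: (16/59)
  pull out 2: (2/59) = -1  (since 59 mod 8 = 3)
  pull out 2: (2/59) = -1  (since 59 mod 8 = 3)
  pull out 2: (2/59) = -1  (since 59 mod 8 = 3)
  pull out 2: (2/59) = -1  (since 59 mod 8 = 3)
  (1/59) = 1
Product of signs = -1

-1


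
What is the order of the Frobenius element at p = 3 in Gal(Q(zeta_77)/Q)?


The Frobenius at p in Gal(Q(zeta_n)/Q) = (Z/nZ)* is the class of p, so its order is ord_77(3), the smallest k >= 1 with 3^k = 1 mod 77.
n = 77 = 7 * 11, phi(77) = 60; the order divides phi(n).
Divisors of 60: 1, 2, 3, 4, 5, 6, 10, 12, 15, 20, 30, 60
Repeated squaring mod 77: 3^1 = 3, 3^2 = 9, 3^4 = 4, 3^8 = 16, 3^16 = 25, 3^32 = 9
Test divisors in increasing order:
  k=1: 3^1 = 3 mod 77
  k=2: 3^2 = 9 mod 77
  k=3: 3^3 = 9 * 3 = 27 mod 77
  k=4: 3^4 = 4 mod 77
  k=5: 3^5 = 4 * 3 = 12 mod 77
  k=6: 3^6 = 4 * 9 = 36 mod 77
  k=10: 3^10 = 16 * 9 = 67 mod 77
  k=12: 3^12 = 16 * 4 = 64 mod 77
  k=15: 3^15 = 16 * 4 * 9 * 3 = 34 mod 77
  k=20: 3^20 = 25 * 4 = 23 mod 77
  k=30: 3^30 = 25 * 16 * 4 * 9 = 1 mod 77  <- first divisor giving 1
Order = 30

30


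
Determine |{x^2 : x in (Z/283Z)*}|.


For prime p, the number of non-zero quadratic residues is (p-1)/2.
= (283-1)/2
= 141

141


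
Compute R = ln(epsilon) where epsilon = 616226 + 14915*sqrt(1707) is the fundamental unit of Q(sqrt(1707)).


epsilon = 616226 + 14915*sqrt(1707)
= 1.2325e+06
R = ln(1.2325e+06)
= 14.0245

14.0245


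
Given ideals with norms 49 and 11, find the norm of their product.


N(IJ) = N(I) * N(J)
= 49 * 11
= 539

539


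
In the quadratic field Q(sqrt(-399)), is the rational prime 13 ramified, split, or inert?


K = Q(sqrt(-399)). Since d mod 4 = 1, disc(K) = -399.
Check p | disc: -399 mod 13 = 4.
p does not divide disc. Compute Legendre symbol (d/p):
4^((13-1)/2) mod 13 = 1
(d/p) = 1, so p splits: (p) = P*P' with e=1, f=1, g=2.
Therefore p is split.

split


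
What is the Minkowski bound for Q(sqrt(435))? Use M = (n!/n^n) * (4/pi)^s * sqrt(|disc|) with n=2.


d = 435, d mod 4 = 3, so disc(K) = 4d = 1740; |disc(K)| = 1740
Real quadratic field, so n = 2, s = r2 = 0, r1 = 2
M = (n!/n^n) * (4/pi)^s * sqrt(|disc(K)|) = (2!/2^2) * (4/pi)^0 * sqrt(1740)
= 0.5 * 1.000000 * 41.713307
= 20.8567

20.8567


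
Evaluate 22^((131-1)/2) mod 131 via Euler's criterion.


p = 131 is prime and the exponent is (p-1)/2 = 65, so by Euler's criterion 22^65 = (22/131) = +1 or -1 mod 131.
Compute by square-and-multiply:
  65 = 64 + 1 (binary 1000001)
  Repeated squaring mod 131: 22^1 = 22, 22^2 = 91, 22^4 = 28, 22^8 = 129, 22^16 = 4, 22^32 = 16, 22^64 = 125
  22^65 = 22^64 * 22^1 = 125 * 22 mod 131
    125 * 22 = 2750 = 130 mod 131
  22^65 = 130 mod 131
Result 130 = p - 1 = -1 mod 131: 22 is a quadratic non-residue mod 131. As a residue in [0, p-1] the value is 130.
22^65 mod 131 = 130

130


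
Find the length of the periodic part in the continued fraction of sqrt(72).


Run the CF algorithm for sqrt(72).
a_0 = floor(sqrt(72)) = 8; set m_0=0, q_0=1.
Recurrence: m' = q*a - m,  q' = (d - m'^2)/q,  a' = floor((a_0 + m')/q').
  step 1: m=8, q=8, a=2
  step 2: m=8, q=1, a=16
a_2 = 2*a_0 = 16, so the period closes here.
sqrt(72) = [8; 2, 16]
Period length = 2

2


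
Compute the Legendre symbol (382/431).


p = 431 is prime, so compute (382/431) with the reciprocity algorithm (Jacobi-symbol steps: pull out 2s via (2/n), flip via reciprocity, reduce):
  pull out 2: (2/431) = +1  (since 431 mod 8 = 7)
  reciprocity: (191/431) -> -(431/191)
  reduce: (49/191)
  reciprocity: (49/191) -> +(191/49)
  reduce: (44/49)
  pull out 2: (2/49) = +1  (since 49 mod 8 = 1)
  pull out 2: (2/49) = +1  (since 49 mod 8 = 1)
  reciprocity: (11/49) -> +(49/11)
  reduce: (5/11)
  reciprocity: (5/11) -> +(11/5)
  reduce: (1/5)
  (1/5) = 1
Product of signs = -1
(382/431) = -1

-1


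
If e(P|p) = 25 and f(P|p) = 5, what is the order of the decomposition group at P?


|D_P| = e * f
= 25 * 5
= 125

125


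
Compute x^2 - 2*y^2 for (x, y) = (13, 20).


x^2 - d*y^2
= 13^2 - 2*20^2
= 169 - 800
= -631

-631


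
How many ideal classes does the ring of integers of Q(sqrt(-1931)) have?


K = Q(sqrt(-1931)). d mod 4 = 1, so D = disc(K) = d = -1931
h(K) equals the number of primitive reduced positive-definite forms (a, b, c) = a*x^2 + b*x*y + c*y^2 with b^2 - 4ac = D,
where reduced means |b| <= a <= c, with b >= 0 whenever |b| = a or a = c, and primitive means gcd(a, b, c) = 1.
Reduced forces 3a^2 <= |D| = 1931, so 1 <= a <= 25; b must have the parity of D, and c = (b^2 - D)/(4a) must be an integer >= a.
Enumerate a = 1..25, b in [-a, a]:
  a=1: (1, 1, 483)  [1]
  a=2: none
  a=3: (3, -1, 161), (3, 1, 161)  [2]
  a=4: none
  a=5: (5, -3, 97), (5, 3, 97)  [2]
  a=6: none
  a=7: (7, -1, 69), (7, 1, 69)  [2]
  a=8: none
  a=9: (9, -7, 55), (9, 7, 55)  [2]
  a=10: none
  a=11: (11, -7, 45), (11, 7, 45)  [2]
  a=12..14: none
  a=15: (15, -13, 35), (15, -7, 33), (15, 7, 33), (15, 13, 35)  [4]
  a=16..18: none
  a=19: (19, -11, 27), (19, 11, 27)  [2]
  a=20: none
  a=21: (21, -13, 25), (21, -1, 23), (21, 1, 23), (21, 13, 25)  [4]
  a=22..25: none
Total reduced forms: 1 + 2 + 2 + 2 + 2 + 2 + 4 + 2 + 4 = 21
h = 21

21


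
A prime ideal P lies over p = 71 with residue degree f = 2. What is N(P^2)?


N(P^a) = p^(a*f)
= 71^(2*2)
= 71^4
= 25411681

25411681


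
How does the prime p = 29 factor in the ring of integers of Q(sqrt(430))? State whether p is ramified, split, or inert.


K = Q(sqrt(430)). Since d mod 4 = 2, disc(K) = 1720.
Check p | disc: 1720 mod 29 = 9.
p does not divide disc. Compute Legendre symbol (d/p):
24^((29-1)/2) mod 29 = 1
(d/p) = 1, so p splits: (p) = P*P' with e=1, f=1, g=2.
Therefore p is split.

split


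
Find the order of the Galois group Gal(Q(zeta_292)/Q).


|Gal(Q(zeta_292)/Q)| = phi(292)
= 144

144


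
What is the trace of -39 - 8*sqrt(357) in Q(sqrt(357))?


Tr(a + b*sqrt(d)) = (a + b*sqrt(d)) + (a - b*sqrt(d)) = 2a
= 2 * (-39)
= -78

-78


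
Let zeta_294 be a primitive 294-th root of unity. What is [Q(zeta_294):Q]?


The degree equals Euler's totient phi(294).
294 = 2 * 3 * 7^2
phi(294) = 84

84


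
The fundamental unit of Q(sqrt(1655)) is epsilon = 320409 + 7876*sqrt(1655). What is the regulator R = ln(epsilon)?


epsilon = 320409 + 7876*sqrt(1655)
= 640818.0000
R = ln(640818.0000)
= 13.3705

13.3705


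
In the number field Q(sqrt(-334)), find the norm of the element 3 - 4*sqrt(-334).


N(a + b*sqrt(d)) = a^2 - d*b^2
= (3)^2 - (-334)*(-4)^2
= 9 + 5344
= 5353

5353


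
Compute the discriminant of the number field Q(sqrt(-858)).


For K = Q(sqrt(d)) with d squarefree: disc(K) = d if d = 1 mod 4, and disc(K) = 4d if d = 2 or 3 mod 4.
Here d = -858, and d mod 4 = 2.
d = 2 mod 4, not 1 (O_K = Z[sqrt(d)]), so disc(K) = 4d = 4 * (-858) = -3432

-3432


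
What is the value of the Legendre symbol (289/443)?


p = 443 is prime, so compute (289/443) with the reciprocity algorithm (Jacobi-symbol steps: pull out 2s via (2/n), flip via reciprocity, reduce):
  reciprocity: (289/443) -> +(443/289)
  reduce: (154/289)
  pull out 2: (2/289) = +1  (since 289 mod 8 = 1)
  reciprocity: (77/289) -> +(289/77)
  reduce: (58/77)
  pull out 2: (2/77) = -1  (since 77 mod 8 = 5)
  reciprocity: (29/77) -> +(77/29)
  reduce: (19/29)
  reciprocity: (19/29) -> +(29/19)
  reduce: (10/19)
  pull out 2: (2/19) = -1  (since 19 mod 8 = 3)
  reciprocity: (5/19) -> +(19/5)
  reduce: (4/5)
  pull out 2: (2/5) = -1  (since 5 mod 8 = 5)
  pull out 2: (2/5) = -1  (since 5 mod 8 = 5)
  (1/5) = 1
Product of signs = 1
(289/443) = 1

1


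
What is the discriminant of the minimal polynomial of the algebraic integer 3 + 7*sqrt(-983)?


The element 3 + 7*sqrt(-983) has minimal polynomial:
x^2 - 6*x + 48176
Discriminant = (-6)^2 - 4*(48176)
= 36 - 192704
= -192668

-192668


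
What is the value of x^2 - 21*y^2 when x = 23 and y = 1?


x^2 - d*y^2
= 23^2 - 21*1^2
= 529 - 21
= 508

508


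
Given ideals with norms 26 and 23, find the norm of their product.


N(IJ) = N(I) * N(J)
= 26 * 23
= 598

598


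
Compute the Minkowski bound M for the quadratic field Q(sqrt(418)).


d = 418, d mod 4 = 2, so disc(K) = 4d = 1672; |disc(K)| = 1672
Real quadratic field, so n = 2, s = r2 = 0, r1 = 2
M = (n!/n^n) * (4/pi)^s * sqrt(|disc(K)|) = (2!/2^2) * (4/pi)^0 * sqrt(1672)
= 0.5 * 1.000000 * 40.890097
= 20.4450

20.4450


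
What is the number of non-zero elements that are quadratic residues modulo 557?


For prime p, the number of non-zero quadratic residues is (p-1)/2.
= (557-1)/2
= 278

278


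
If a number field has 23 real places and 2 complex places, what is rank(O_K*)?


By Dirichlet's unit theorem:
rank = r1 + r2 - 1
= 23 + 2 - 1
= 24

24


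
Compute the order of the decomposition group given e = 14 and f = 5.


|D_P| = e * f
= 14 * 5
= 70

70


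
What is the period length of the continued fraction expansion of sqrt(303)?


Run the CF algorithm for sqrt(303).
a_0 = floor(sqrt(303)) = 17; set m_0=0, q_0=1.
Recurrence: m' = q*a - m,  q' = (d - m'^2)/q,  a' = floor((a_0 + m')/q').
  step 1: m=17, q=14, a=2
  step 2: m=11, q=13, a=2
  step 3: m=15, q=6, a=5
  step 4: m=15, q=13, a=2
  step 5: m=11, q=14, a=2
  step 6: m=17, q=1, a=34
a_6 = 2*a_0 = 34, so the period closes here.
sqrt(303) = [17; 2, 2, 5, 2, 2, 34]
Period length = 6

6


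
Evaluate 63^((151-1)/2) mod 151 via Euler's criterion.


p = 151 is prime and the exponent is (p-1)/2 = 75, so by Euler's criterion 63^75 = (63/151) = +1 or -1 mod 151.
Compute by square-and-multiply:
  75 = 64 + 8 + 2 + 1 (binary 1001011)
  Repeated squaring mod 151: 63^1 = 63, 63^2 = 43, 63^4 = 37, 63^8 = 10, 63^16 = 100, 63^32 = 34, 63^64 = 99
  63^75 = 63^64 * 63^8 * 63^2 * 63^1 = 99 * 10 * 43 * 63 mod 151
    99 * 10 = 990 = 84 mod 151
    84 * 43 = 3612 = 139 mod 151
    139 * 63 = 8757 = 150 mod 151
  63^75 = 150 mod 151
Result 150 = p - 1 = -1 mod 151: 63 is a quadratic non-residue mod 151. As a residue in [0, p-1] the value is 150.
63^75 mod 151 = 150

150


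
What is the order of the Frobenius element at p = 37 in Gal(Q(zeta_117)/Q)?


The Frobenius at p in Gal(Q(zeta_n)/Q) = (Z/nZ)* is the class of p, so its order is ord_117(37), the smallest k >= 1 with 37^k = 1 mod 117.
n = 117 = 3^2 * 13, phi(117) = 72; the order divides phi(n).
Divisors of 72: 1, 2, 3, 4, 6, 8, 9, 12, 18, 24, 36, 72
Repeated squaring mod 117: 37^1 = 37, 37^2 = 82, 37^4 = 55, 37^8 = 100, 37^16 = 55, 37^32 = 100, 37^64 = 55
Test divisors in increasing order:
  k=1: 37^1 = 37 mod 117
  k=2: 37^2 = 82 mod 117
  k=3: 37^3 = 82 * 37 = 109 mod 117
  k=4: 37^4 = 55 mod 117
  k=6: 37^6 = 55 * 82 = 64 mod 117
  k=8: 37^8 = 100 mod 117
  k=9: 37^9 = 100 * 37 = 73 mod 117
  k=12: 37^12 = 100 * 55 = 1 mod 117  <- first divisor giving 1
Order = 12

12


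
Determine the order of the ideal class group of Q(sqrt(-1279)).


K = Q(sqrt(-1279)). d mod 4 = 1, so D = disc(K) = d = -1279
h(K) equals the number of primitive reduced positive-definite forms (a, b, c) = a*x^2 + b*x*y + c*y^2 with b^2 - 4ac = D,
where reduced means |b| <= a <= c, with b >= 0 whenever |b| = a or a = c, and primitive means gcd(a, b, c) = 1.
Reduced forces 3a^2 <= |D| = 1279, so 1 <= a <= 20; b must have the parity of D, and c = (b^2 - D)/(4a) must be an integer >= a.
Enumerate a = 1..20, b in [-a, a]:
  a=1: (1, 1, 320)  [1]
  a=2: (2, -1, 160), (2, 1, 160)  [2]
  a=3: none
  a=4: (4, -1, 80), (4, 1, 80)  [2]
  a=5: (5, -1, 64), (5, 1, 64)  [2]
  a=6: none
  a=7: (7, -3, 46), (7, 3, 46)  [2]
  a=8: (8, -1, 40), (8, 1, 40)  [2]
  a=9: none
  a=10: (10, -9, 34), (10, -1, 32), (10, 1, 32), (10, 9, 34)  [4]
  a=11..13: none
  a=14: (14, -11, 25), (14, -3, 23), (14, 3, 23), (14, 11, 25)  [4]
  a=15: none
  a=16: (16, -1, 20), (16, 1, 20)  [2]
  a=17: (17, -9, 20), (17, 9, 20)  [2]
  a=18..20: none
Total reduced forms: 1 + 2 + 2 + 2 + 2 + 2 + 4 + 4 + 2 + 2 = 23
h = 23

23


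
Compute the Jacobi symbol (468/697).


Compute (468/697) via quadratic reciprocity:
  pull out 2: (2/697) = +1  (since 697 mod 8 = 1)
  pull out 2: (2/697) = +1  (since 697 mod 8 = 1)
  reciprocity: (117/697) -> +(697/117)
  reduce: (112/117)
  pull out 2: (2/117) = -1  (since 117 mod 8 = 5)
  pull out 2: (2/117) = -1  (since 117 mod 8 = 5)
  pull out 2: (2/117) = -1  (since 117 mod 8 = 5)
  pull out 2: (2/117) = -1  (since 117 mod 8 = 5)
  reciprocity: (7/117) -> +(117/7)
  reduce: (5/7)
  reciprocity: (5/7) -> +(7/5)
  reduce: (2/5)
  pull out 2: (2/5) = -1  (since 5 mod 8 = 5)
  (1/5) = 1
Product of signs = -1

-1


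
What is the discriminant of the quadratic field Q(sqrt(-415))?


For K = Q(sqrt(d)) with d squarefree: disc(K) = d if d = 1 mod 4, and disc(K) = 4d if d = 2 or 3 mod 4.
Here d = -415, and d mod 4 = 1.
d = 1 mod 4 (O_K = Z[(1+sqrt(d))/2]), so disc(K) = d = -415

-415


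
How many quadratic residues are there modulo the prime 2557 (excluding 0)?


For prime p, the number of non-zero quadratic residues is (p-1)/2.
= (2557-1)/2
= 1278

1278
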